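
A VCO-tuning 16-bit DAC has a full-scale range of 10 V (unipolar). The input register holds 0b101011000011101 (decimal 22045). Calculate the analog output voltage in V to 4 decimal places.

LSB = 10 V / 2^16 = 152.59 µV.
Code 0b101011000011101 = 22045 decimal.
V_out = 0 + 22045 × 0.000152588 V = 3.3638 V.

3.3638 V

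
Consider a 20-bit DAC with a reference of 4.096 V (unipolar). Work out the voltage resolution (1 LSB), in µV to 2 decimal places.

3.91 µV

Full-scale span = 4.096 V.
LSB = 4.096 / 2^20 = 4.096 / 1048576 = 3.90625e-06 V = 3.91 µV.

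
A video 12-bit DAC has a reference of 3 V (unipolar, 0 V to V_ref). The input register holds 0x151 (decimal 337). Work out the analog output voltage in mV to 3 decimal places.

246.826 mV

LSB = 3 V / 2^12 = 0.732 mV.
Code 0x151 = 337 decimal.
V_out = 0 + 337 × 0.000732422 V = 0.246826 V.
= 246.826 mV.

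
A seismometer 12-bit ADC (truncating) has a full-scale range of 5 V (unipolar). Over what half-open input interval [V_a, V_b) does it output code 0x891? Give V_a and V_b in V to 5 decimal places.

[2.67700 V, 2.67822 V)

LSB = 5/2^12 = 1.221 mV.
Code 0x891 = 2193 decimal.
V_a = V_low + 2193·LSB = 2.677 V; V_b = V_low + 2194·LSB = 2.67822 V.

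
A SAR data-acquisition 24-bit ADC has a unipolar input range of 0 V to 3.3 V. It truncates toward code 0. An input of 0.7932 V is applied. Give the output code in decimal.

code 4032632

With 16777216 levels over 3.3 V, one step is 0.20 µV.
(0.7932 − 0) / 1.96695e-07 = 4032632.646 LSBs.
So the output code is 4032632.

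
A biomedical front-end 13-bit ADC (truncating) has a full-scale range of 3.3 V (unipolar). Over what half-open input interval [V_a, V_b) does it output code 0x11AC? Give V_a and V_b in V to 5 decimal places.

[1.82241 V, 1.82281 V)

LSB = 3.3/2^13 = 402.83 µV.
Code 0x11AC = 4524 decimal.
V_a = V_low + 4524·LSB = 1.82241 V; V_b = V_low + 4525·LSB = 1.82281 V.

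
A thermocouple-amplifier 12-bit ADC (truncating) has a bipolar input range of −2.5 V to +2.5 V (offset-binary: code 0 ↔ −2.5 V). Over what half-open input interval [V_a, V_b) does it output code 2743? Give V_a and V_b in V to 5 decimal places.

LSB = 5/2^12 = 1.221 mV.
V_a = V_low + 2743·LSB = 0.848389 V; V_b = V_low + 2744·LSB = 0.849609 V.

[0.84839 V, 0.84961 V)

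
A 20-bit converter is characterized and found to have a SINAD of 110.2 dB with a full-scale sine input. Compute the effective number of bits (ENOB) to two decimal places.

ENOB = (SINAD − 1.76) / 6.02 = (110.2 − 1.76)/6.02 = 18.013.

18.01 bits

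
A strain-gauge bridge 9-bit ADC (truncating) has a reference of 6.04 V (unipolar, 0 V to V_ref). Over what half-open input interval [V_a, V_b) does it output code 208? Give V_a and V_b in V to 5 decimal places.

LSB = 6.04/2^9 = 11.797 mV.
V_a = V_low + 208·LSB = 2.45375 V; V_b = V_low + 209·LSB = 2.46555 V.

[2.45375 V, 2.46555 V)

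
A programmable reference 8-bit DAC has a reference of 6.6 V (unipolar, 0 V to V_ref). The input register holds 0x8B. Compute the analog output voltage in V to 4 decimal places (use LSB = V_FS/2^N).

3.5836 V

LSB = 6.6 V / 2^8 = 25.781 mV.
Code 0x8B = 139 decimal.
V_out = 0 + 139 × 0.0257812 V = 3.58359 V.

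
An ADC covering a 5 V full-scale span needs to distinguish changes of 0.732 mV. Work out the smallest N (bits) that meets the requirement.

13 bits

Number of steps required ≥ 5 V / 0.732 mV = 6830.60.
Need 2^N ≥ 6830.60; 2^12 = 4096, 2^13 = 8192.
Minimum N = 13.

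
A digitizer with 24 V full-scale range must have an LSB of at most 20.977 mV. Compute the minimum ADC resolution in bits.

11 bits

Number of steps required ≥ 24 V / 20.977 mV = 1144.11.
Need 2^N ≥ 1144.11; 2^10 = 1024, 2^11 = 2048.
Minimum N = 11.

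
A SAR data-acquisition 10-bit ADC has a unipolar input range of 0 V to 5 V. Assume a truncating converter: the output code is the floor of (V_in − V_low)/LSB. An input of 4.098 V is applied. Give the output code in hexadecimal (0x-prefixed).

code 0x347 (decimal 839)

With 1024 levels over 5 V, one step is 4.883 mV.
Input sits at 839.270 steps above V_low.
⌊·⌋(839.270) = 839.
In hexadecimal (0x-prefixed): 0x347.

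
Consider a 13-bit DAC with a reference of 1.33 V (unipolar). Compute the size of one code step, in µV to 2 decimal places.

Full-scale span = 1.33 V.
LSB = 1.33 / 2^13 = 1.33 / 8192 = 0.000162354 V = 162.35 µV.

162.35 µV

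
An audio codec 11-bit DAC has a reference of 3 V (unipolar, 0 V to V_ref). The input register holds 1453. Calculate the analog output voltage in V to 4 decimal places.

LSB = 3 V / 2^11 = 1.465 mV.
V_out = 0 + 1453 × 0.00146484 V = 2.12842 V.

2.1284 V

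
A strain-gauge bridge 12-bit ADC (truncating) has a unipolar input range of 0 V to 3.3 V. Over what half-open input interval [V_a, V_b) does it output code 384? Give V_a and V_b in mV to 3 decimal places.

LSB = 3.3/2^12 = 0.806 mV.
V_a = V_low + 384·LSB = 0.309375 V; V_b = V_low + 385·LSB = 0.310181 V.

[309.375 mV, 310.181 mV)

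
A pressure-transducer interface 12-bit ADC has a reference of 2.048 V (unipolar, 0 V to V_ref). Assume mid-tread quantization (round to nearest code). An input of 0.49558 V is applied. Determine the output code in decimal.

LSB = 2.048 V / 4096 = 0.500 mV.
Input sits at 991.160 steps above V_low.
round(991.160) = 991.

code 991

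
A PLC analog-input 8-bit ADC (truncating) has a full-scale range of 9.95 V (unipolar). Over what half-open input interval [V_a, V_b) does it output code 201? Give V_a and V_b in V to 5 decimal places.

[7.81230 V, 7.85117 V)

LSB = 9.95/2^8 = 38.867 mV.
V_a = V_low + 201·LSB = 7.8123 V; V_b = V_low + 202·LSB = 7.85117 V.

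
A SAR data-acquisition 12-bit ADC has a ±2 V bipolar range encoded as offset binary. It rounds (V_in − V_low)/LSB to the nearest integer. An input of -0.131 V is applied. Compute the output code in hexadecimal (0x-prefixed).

Full-scale span = 4 V; LSB = 4/2^12 = 0.977 mV.
Input sits at 1913.856 steps above V_low.
So the output code is 1914.
In hexadecimal (0x-prefixed): 0x77A.

code 0x77A (decimal 1914)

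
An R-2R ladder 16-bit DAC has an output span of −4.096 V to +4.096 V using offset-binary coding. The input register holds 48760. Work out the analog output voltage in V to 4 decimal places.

1.9990 V

LSB = 8.192 V / 2^16 = 125.00 µV.
V_out = (−4.096) + 48760 × 0.000125 V = 1.999 V.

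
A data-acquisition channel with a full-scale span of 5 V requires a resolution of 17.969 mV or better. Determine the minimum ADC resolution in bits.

9 bits

Number of steps required ≥ 5 V / 17.969 mV = 278.26.
Need 2^N ≥ 278.26; 2^8 = 256, 2^9 = 512.
Minimum N = 9.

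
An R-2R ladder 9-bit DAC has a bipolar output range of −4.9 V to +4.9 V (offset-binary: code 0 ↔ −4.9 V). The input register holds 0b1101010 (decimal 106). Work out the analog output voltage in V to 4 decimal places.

-2.8711 V

LSB = 9.8 V / 2^9 = 19.141 mV.
Code 0b1101010 = 106 decimal.
V_out = (−4.9) + 106 × 0.0191406 V = -2.87109 V.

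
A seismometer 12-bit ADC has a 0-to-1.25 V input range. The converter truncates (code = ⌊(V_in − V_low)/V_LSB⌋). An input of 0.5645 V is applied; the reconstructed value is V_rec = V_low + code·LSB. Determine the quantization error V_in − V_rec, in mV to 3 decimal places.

0.230 mV

Step size: 1.25 V ÷ 2^12 = 305.18 µV.
(0.5645 − 0)/0.000305176 = 1849.7536; ⌊·⌋ gives code 1849.
Reconstructed: 0.56427002 V.
Error = 0.5645 − 0.56427002 = 0.00022998 V = 0.230 mV.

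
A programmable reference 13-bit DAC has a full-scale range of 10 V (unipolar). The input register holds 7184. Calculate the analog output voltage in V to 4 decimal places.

8.7695 V

LSB = 10 V / 2^13 = 1.221 mV.
V_out = 0 + 7184 × 0.0012207 V = 8.76953 V.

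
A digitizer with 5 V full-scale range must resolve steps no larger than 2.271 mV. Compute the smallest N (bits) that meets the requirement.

12 bits

Number of steps required ≥ 5 V / 2.271 mV = 2201.67.
Need 2^N ≥ 2201.67; 2^11 = 2048, 2^12 = 4096.
Minimum N = 12.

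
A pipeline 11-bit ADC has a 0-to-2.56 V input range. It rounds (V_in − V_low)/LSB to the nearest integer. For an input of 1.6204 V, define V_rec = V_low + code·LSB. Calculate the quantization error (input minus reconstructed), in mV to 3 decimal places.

Step size: 2.56 V ÷ 2^11 = 1.250 mV.
(1.6204 − 0)/0.00125 = 1296.3200; round gives code 1296.
Reconstructed: 1.62 V.
Error = 1.6204 − 1.62 = 0.0004 V = 0.400 mV.

0.400 mV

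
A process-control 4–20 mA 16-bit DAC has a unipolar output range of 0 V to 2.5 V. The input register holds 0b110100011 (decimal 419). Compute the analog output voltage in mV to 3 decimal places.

LSB = 2.5 V / 2^16 = 38.15 µV.
Code 0b110100011 = 419 decimal.
V_out = 0 + 419 × 3.8147e-05 V = 0.0159836 V.
= 15.984 mV.

15.984 mV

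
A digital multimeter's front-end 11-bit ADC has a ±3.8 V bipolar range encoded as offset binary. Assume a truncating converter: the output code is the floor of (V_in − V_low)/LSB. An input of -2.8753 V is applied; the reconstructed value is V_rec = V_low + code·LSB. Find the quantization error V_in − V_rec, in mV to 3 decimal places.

0.677 mV

One LSB is 7.6 V / 2048 = 3.711 mV.
Scaled input = 249.1823 LSBs, so code = 249.
Reconstructed: -2.8759766 V.
V_in − V_rec = 0.000676562 V = 0.677 mV.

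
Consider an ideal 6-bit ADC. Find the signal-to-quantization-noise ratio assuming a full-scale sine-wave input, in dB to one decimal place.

SNR ≈ 6.02·N + 1.76 dB = 6.02·6 + 1.76 = 37.88 dB.

37.9 dB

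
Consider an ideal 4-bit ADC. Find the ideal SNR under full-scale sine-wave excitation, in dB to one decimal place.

25.8 dB

SNR ≈ 6.02·N + 1.76 dB = 6.02·4 + 1.76 = 25.84 dB.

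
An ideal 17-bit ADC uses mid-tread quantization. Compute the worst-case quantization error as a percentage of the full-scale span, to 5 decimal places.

0.00038 %

Rounding → worst-case error = ½ LSB = V_FS/2^18, so 100/262144 = 0.00038147 % of full scale.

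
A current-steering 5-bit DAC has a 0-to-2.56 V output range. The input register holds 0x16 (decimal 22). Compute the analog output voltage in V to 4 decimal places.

1.7600 V

LSB = 2.56 V / 2^5 = 80.000 mV.
Code 0x16 = 22 decimal.
V_out = 0 + 22 × 0.08 V = 1.76 V.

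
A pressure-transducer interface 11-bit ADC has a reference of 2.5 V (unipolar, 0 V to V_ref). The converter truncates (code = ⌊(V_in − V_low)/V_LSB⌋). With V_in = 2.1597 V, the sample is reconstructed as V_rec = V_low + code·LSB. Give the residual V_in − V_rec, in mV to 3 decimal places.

0.276 mV

LSB = 2.5/2^11 = 1.221 mV.
(V_in − V_low)/LSB = (2.1597 − 0)/0.0012207 = 1769.2262 → code 1769 (floor).
Reconstructed: 2.1594238 V.
Error = 2.1597 − 2.1594238 = 0.000276172 V = 0.276 mV.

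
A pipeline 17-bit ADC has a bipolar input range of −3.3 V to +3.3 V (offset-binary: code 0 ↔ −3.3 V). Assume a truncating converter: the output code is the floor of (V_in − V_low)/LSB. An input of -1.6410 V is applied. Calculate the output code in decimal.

With 131072 levels over 6.6 V, one step is 50.35 µV.
Input sits at 32946.735 steps above V_low.
⌊·⌋(32946.735) = 32946.

code 32946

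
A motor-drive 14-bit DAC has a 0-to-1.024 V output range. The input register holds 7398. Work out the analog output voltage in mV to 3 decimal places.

LSB = 1.024 V / 2^14 = 62.50 µV.
V_out = 0 + 7398 × 6.25e-05 V = 0.462375 V.
= 462.375 mV.

462.375 mV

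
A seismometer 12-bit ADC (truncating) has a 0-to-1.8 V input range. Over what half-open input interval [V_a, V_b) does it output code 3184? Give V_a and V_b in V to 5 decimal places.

LSB = 1.8/2^12 = 439.45 µV.
V_a = V_low + 3184·LSB = 1.39922 V; V_b = V_low + 3185·LSB = 1.39966 V.

[1.39922 V, 1.39966 V)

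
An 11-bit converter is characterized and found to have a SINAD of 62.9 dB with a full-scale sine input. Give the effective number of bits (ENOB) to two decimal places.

ENOB = (SINAD − 1.76) / 6.02 = (62.9 − 1.76)/6.02 = 10.156.

10.16 bits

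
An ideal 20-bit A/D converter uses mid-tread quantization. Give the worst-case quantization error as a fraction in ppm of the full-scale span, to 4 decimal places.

Rounding → worst-case error = ½ LSB = V_FS/2^21, so 1e+06/2097152 = 0.476837 ppm of full scale.

0.4768 ppm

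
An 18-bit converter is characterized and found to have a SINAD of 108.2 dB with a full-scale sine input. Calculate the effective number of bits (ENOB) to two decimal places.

ENOB = (SINAD − 1.76) / 6.02 = (108.2 − 1.76)/6.02 = 17.681.

17.68 bits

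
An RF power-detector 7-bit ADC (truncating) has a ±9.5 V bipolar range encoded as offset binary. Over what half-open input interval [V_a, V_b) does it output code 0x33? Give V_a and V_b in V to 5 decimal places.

LSB = 19/2^7 = 148.438 mV.
Code 0x33 = 51 decimal.
V_a = V_low + 51·LSB = -1.92969 V; V_b = V_low + 52·LSB = -1.78125 V.

[-1.92969 V, -1.78125 V)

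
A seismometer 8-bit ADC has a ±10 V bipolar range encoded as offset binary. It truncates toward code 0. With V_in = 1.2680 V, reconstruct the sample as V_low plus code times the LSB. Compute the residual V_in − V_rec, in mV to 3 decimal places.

18.000 mV

LSB = 20/2^8 = 78.125 mV.
(V_in − V_low)/LSB = (1.2680 − (−10))/0.078125 = 144.2304 → code 144 (floor).
Reconstructed: 1.25 V.
Difference: 0.018 V → 18.000 mV.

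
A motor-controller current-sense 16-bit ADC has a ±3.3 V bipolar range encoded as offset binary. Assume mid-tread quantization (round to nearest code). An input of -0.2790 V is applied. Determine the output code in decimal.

With 65536 levels over 6.6 V, one step is 100.71 µV.
(-0.2790 − (−3.3)) / 0.000100708 = 29997.615 LSBs.
Round → code 29998.

code 29998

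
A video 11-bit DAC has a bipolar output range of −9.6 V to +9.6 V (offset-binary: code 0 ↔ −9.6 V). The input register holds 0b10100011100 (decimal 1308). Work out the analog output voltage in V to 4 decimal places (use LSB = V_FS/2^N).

2.6625 V

LSB = 19.2 V / 2^11 = 9.375 mV.
Code 0b10100011100 = 1308 decimal.
V_out = (−9.6) + 1308 × 0.009375 V = 2.6625 V.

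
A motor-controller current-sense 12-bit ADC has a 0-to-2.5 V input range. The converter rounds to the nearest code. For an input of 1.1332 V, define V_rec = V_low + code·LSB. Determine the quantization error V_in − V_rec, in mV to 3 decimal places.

LSB = 2.5/2^12 = 0.610 mV.
(1.1332 − 0)/0.000610352 = 1856.6349; round gives code 1857.
Reconstructed: 1.1334229 V.
Error = 1.1332 − 1.1334229 = -0.000222852 V = -0.223 mV.

-0.223 mV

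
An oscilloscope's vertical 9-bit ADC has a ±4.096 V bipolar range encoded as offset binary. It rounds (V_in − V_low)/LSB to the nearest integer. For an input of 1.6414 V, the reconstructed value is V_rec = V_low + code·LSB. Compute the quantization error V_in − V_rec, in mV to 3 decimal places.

-6.600 mV

LSB = 8.192/2^9 = 16.000 mV.
Scaled input = 358.5875 LSBs, so code = 359.
Code 359 maps back to (−4.096) + 359×0.016 V = 1.648 V.
Error = 1.6414 − 1.648 = -0.0066 V = -6.600 mV.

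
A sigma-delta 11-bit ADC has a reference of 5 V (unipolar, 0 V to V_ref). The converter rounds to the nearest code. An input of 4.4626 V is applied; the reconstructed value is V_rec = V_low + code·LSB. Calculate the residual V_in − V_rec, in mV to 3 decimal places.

Step size: 5 V ÷ 2^11 = 2.441 mV.
(V_in − V_low)/LSB = (4.4626 − 0)/0.00244141 = 1827.8810 → code 1828 (round).
Code 1828 maps back to 0 + 1828×0.00244141 V = 4.4628906 V.
Error = 4.4626 − 4.4628906 = -0.000290625 V = -0.291 mV.

-0.291 mV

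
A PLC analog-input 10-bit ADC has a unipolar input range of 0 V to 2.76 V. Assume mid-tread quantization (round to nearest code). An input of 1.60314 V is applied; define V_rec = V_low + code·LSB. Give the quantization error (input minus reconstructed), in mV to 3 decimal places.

-0.571 mV

LSB = 2.76/2^10 = 2.695 mV.
(V_in − V_low)/LSB = (1.60314 − 0)/0.00269531 = 594.7882 → code 595 (round).
Reconstructed: 1.6037109 V.
V_in − V_rec = -0.000570938 V = -0.571 mV.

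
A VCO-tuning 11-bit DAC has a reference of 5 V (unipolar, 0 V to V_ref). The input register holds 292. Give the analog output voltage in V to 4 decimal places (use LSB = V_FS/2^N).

0.7129 V

LSB = 5 V / 2^11 = 2.441 mV.
V_out = 0 + 292 × 0.00244141 V = 0.712891 V.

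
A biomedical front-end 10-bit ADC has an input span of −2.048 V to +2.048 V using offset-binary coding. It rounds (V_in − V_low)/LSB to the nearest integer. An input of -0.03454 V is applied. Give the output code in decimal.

code 503

Full-scale span = 4.096 V; LSB = 4.096/2^10 = 4.000 mV.
(-0.03454 − (−2.048)) / 0.004 = 503.365 LSBs.
round(503.365) = 503.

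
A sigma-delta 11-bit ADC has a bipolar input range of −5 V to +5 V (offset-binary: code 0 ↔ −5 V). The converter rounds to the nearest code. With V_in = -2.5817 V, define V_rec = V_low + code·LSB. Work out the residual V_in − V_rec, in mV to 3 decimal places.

One LSB is 10 V / 2048 = 4.883 mV.
Scaled input = 495.2678 LSBs, so code = 495.
Code 495 maps back to (−5) + 495×0.00488281 V = -2.5830078 V.
Difference: 0.00130781 V → 1.308 mV.

1.308 mV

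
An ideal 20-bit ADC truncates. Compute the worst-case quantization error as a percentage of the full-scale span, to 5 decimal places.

0.00010 %

Truncating → worst-case error = 1 LSB = V_FS/2^20, so 100/1048576 = 9.53674e-05 % of full scale.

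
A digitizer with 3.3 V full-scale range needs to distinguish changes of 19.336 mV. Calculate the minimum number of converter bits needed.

8 bits

Number of steps required ≥ 3.3 V / 19.336 mV = 170.67.
Need 2^N ≥ 170.67; 2^7 = 128, 2^8 = 256.
Minimum N = 8.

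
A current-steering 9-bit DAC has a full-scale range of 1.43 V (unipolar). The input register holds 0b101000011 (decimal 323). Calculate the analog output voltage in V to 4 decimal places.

LSB = 1.43 V / 2^9 = 2.793 mV.
Code 0b101000011 = 323 decimal.
V_out = 0 + 323 × 0.00279297 V = 0.902129 V.

0.9021 V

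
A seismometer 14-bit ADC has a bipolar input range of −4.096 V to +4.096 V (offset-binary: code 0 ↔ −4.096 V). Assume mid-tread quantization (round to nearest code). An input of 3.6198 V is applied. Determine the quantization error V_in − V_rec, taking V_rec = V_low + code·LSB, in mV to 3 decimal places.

-0.200 mV

One LSB is 8.192 V / 16384 = 0.500 mV.
(3.6198 − (−4.096))/0.0005 = 15431.6000; round gives code 15432.
Reconstructed: 3.62 V.
Difference: -0.0002 V → -0.200 mV.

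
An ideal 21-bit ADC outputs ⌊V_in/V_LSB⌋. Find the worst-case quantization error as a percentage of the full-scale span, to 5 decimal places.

Truncating → worst-case error = 1 LSB = V_FS/2^21, so 100/2097152 = 4.76837e-05 % of full scale.

0.00005 %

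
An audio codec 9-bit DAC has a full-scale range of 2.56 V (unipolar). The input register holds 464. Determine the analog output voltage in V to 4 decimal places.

2.3200 V

LSB = 2.56 V / 2^9 = 5.000 mV.
V_out = 0 + 464 × 0.005 V = 2.32 V.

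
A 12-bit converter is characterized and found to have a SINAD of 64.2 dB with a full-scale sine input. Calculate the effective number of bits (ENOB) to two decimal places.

10.37 bits

ENOB = (SINAD − 1.76) / 6.02 = (64.2 − 1.76)/6.02 = 10.372.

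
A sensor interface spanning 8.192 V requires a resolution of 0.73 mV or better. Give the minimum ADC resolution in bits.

Number of steps required ≥ 8.192 V / 0.73 mV = 11221.92.
Need 2^N ≥ 11221.92; 2^13 = 8192, 2^14 = 16384.
Minimum N = 14.

14 bits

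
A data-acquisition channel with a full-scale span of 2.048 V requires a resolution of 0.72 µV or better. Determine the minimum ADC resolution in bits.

22 bits

Number of steps required ≥ 2.048 V / 0.72 µV = 2844444.44.
Need 2^N ≥ 2844444.44; 2^21 = 2097152, 2^22 = 4194304.
Minimum N = 22.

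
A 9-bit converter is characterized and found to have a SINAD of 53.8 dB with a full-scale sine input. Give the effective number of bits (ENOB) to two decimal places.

8.64 bits

ENOB = (SINAD − 1.76) / 6.02 = (53.8 − 1.76)/6.02 = 8.645.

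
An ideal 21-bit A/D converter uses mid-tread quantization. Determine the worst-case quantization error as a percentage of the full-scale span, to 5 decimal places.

Rounding → worst-case error = ½ LSB = V_FS/2^22, so 100/4194304 = 2.38419e-05 % of full scale.

0.00002 %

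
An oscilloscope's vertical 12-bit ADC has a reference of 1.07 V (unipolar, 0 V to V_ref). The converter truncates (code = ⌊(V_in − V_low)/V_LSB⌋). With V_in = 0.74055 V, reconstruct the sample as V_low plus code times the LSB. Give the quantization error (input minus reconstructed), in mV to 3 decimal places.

LSB = 1.07/2^12 = 261.23 µV.
(0.74055 − 0)/0.00026123 = 2834.8531; ⌊·⌋ gives code 2834.
Code 2834 maps back to 0 + 2834×0.00026123 V = 0.74032715 V.
Error = 0.74055 − 0.74032715 = 0.000222852 V = 0.223 mV.

0.223 mV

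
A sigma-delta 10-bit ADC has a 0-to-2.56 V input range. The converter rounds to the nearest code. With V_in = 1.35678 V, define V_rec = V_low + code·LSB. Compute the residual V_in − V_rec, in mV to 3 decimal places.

-0.720 mV

Step size: 2.56 V ÷ 2^10 = 2.500 mV.
(1.35678 − 0)/0.0025 = 542.7120; round gives code 543.
V_rec = 0 + 543·0.0025 = 1.3575 V.
V_in − V_rec = -0.00072 V = -0.720 mV.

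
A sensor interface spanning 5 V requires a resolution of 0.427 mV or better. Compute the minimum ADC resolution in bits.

Number of steps required ≥ 5 V / 0.427 mV = 11709.60.
Need 2^N ≥ 11709.60; 2^13 = 8192, 2^14 = 16384.
Minimum N = 14.

14 bits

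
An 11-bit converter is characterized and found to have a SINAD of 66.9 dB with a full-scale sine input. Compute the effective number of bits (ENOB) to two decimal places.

ENOB = (SINAD − 1.76) / 6.02 = (66.9 − 1.76)/6.02 = 10.821.

10.82 bits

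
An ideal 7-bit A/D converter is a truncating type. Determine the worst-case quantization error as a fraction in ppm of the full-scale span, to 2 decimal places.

Truncating → worst-case error = 1 LSB = V_FS/2^7, so 1e+06/128 = 7812.5 ppm of full scale.

7812.50 ppm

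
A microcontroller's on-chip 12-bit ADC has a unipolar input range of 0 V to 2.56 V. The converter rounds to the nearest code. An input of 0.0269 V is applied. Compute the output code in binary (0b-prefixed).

LSB = 2.56 V / 4096 = 0.625 mV.
Input sits at 43.040 steps above V_low.
Round → code 43.
In binary (0b-prefixed): 0b101011.

code 0b101011 (decimal 43)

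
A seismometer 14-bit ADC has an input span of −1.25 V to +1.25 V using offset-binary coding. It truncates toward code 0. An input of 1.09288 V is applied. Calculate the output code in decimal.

code 15354

With 16384 levels over 2.5 V, one step is 152.59 µV.
Input sits at 15354.298 steps above V_low.
So the output code is 15354.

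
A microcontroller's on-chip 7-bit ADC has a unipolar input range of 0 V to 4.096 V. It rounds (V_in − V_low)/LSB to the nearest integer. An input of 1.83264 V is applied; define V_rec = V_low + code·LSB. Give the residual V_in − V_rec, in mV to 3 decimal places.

8.640 mV

Step size: 4.096 V ÷ 2^7 = 32.000 mV.
(1.83264 − 0)/0.032 = 57.2700; round gives code 57.
Reconstructed: 1.824 V.
Difference: 0.00864 V → 8.640 mV.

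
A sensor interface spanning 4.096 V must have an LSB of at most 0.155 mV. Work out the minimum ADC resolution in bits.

15 bits

Number of steps required ≥ 4.096 V / 0.155 mV = 26425.81.
Need 2^N ≥ 26425.81; 2^14 = 16384, 2^15 = 32768.
Minimum N = 15.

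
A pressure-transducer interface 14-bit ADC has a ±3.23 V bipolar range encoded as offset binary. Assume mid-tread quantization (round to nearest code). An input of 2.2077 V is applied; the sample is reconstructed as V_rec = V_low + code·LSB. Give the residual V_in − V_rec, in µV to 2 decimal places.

Step size: 6.46 V ÷ 2^14 = 394.29 µV.
(V_in − V_low)/LSB = (2.2077 − (−3.23))/0.000394287 = 13791.2193 → code 13791 (round).
Reconstructed: 2.2076135 V.
Difference: 8.64746e-05 V → 86.47 µV.

86.47 µV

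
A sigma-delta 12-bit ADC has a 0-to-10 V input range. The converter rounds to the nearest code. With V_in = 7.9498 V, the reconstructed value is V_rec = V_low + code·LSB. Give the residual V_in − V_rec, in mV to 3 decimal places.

0.581 mV

Step size: 10 V ÷ 2^12 = 2.441 mV.
(7.9498 − 0)/0.00244141 = 3256.2381; round gives code 3256.
V_rec = 0 + 3256·0.00244141 = 7.9492188 V.
V_in − V_rec = 0.00058125 V = 0.581 mV.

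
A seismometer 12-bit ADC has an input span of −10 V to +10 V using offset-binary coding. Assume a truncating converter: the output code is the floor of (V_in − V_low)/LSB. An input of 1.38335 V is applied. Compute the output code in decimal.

Full-scale span = 20 V; LSB = 20/2^12 = 4.883 mV.
(1.38335 − (−10)) / 0.00488281 = 2331.310 LSBs.
So the output code is 2331.

code 2331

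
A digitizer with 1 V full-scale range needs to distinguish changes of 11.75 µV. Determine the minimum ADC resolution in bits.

Number of steps required ≥ 1 V / 11.75 µV = 85106.38.
Need 2^N ≥ 85106.38; 2^16 = 65536, 2^17 = 131072.
Minimum N = 17.

17 bits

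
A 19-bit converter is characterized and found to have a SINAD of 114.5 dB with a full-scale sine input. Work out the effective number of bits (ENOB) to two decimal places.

18.73 bits

ENOB = (SINAD − 1.76) / 6.02 = (114.5 − 1.76)/6.02 = 18.728.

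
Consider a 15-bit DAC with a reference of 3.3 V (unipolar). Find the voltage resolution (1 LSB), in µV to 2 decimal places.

Full-scale span = 3.3 V.
LSB = 3.3 / 2^15 = 3.3 / 32768 = 0.000100708 V = 100.71 µV.

100.71 µV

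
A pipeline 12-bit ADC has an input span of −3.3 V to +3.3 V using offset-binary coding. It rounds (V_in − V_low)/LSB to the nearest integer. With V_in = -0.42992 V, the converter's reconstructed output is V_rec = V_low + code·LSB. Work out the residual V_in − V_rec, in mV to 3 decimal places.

0.305 mV

Step size: 6.6 V ÷ 2^12 = 1.611 mV.
(-0.42992 − (−3.3))/0.00161133 = 1781.1890; round gives code 1781.
Code 1781 maps back to (−3.3) + 1781×0.00161133 V = -0.43022461 V.
V_in − V_rec = 0.000304609 V = 0.305 mV.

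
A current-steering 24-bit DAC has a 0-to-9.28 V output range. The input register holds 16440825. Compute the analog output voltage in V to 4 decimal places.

LSB = 9.28 V / 2^24 = 0.55 µV.
V_out = 0 + 16440825 × 5.53131e-07 V = 9.09393 V.

9.0939 V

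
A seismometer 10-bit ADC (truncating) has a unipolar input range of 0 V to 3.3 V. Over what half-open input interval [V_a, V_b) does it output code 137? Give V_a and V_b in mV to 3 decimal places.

[441.504 mV, 444.727 mV)

LSB = 3.3/2^10 = 3.223 mV.
V_a = V_low + 137·LSB = 0.441504 V; V_b = V_low + 138·LSB = 0.444727 V.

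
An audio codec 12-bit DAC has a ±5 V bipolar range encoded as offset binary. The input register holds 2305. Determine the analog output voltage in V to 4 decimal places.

LSB = 10 V / 2^12 = 2.441 mV.
V_out = (−5) + 2305 × 0.00244141 V = 0.627441 V.

0.6274 V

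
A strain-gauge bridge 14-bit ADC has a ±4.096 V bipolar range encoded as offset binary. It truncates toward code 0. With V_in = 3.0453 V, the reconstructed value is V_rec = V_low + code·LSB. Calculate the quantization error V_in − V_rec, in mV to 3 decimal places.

0.300 mV

Step size: 8.192 V ÷ 2^14 = 0.500 mV.
Scaled input = 14282.6000 LSBs, so code = 14282.
Reconstructed: 3.045 V.
Error = 3.0453 − 3.045 = 0.0003 V = 0.300 mV.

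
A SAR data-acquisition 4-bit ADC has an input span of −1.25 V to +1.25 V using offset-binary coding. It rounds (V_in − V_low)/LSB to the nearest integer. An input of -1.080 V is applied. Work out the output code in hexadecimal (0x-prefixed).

With 16 levels over 2.5 V, one step is 156.250 mV.
Input sits at 1.088 steps above V_low.
round(1.088) = 1.
In hexadecimal (0x-prefixed): 0x1.

code 0x1 (decimal 1)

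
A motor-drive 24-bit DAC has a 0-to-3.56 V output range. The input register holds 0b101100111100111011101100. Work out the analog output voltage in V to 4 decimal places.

2.5005 V

LSB = 3.56 V / 2^24 = 0.21 µV.
Code 0b101100111100111011101100 = 11783916 decimal.
V_out = 0 + 11783916 × 2.12193e-07 V = 2.50046 V.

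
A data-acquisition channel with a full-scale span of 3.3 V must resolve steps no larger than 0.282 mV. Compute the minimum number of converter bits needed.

14 bits

Number of steps required ≥ 3.3 V / 0.282 mV = 11702.13.
Need 2^N ≥ 11702.13; 2^13 = 8192, 2^14 = 16384.
Minimum N = 14.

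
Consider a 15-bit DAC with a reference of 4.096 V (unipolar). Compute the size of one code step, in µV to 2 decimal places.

Full-scale span = 4.096 V.
LSB = 4.096 / 2^15 = 4.096 / 32768 = 0.000125 V = 125.00 µV.

125.00 µV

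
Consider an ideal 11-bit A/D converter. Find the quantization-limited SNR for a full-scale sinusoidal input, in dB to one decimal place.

68.0 dB

SNR ≈ 6.02·N + 1.76 dB = 6.02·11 + 1.76 = 67.98 dB.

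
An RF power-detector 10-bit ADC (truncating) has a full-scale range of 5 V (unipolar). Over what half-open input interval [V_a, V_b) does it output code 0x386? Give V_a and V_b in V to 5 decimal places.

[4.40430 V, 4.40918 V)

LSB = 5/2^10 = 4.883 mV.
Code 0x386 = 902 decimal.
V_a = V_low + 902·LSB = 4.4043 V; V_b = V_low + 903·LSB = 4.40918 V.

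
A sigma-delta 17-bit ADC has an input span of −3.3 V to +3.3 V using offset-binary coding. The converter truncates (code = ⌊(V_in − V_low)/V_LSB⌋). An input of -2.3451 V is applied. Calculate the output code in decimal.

With 131072 levels over 6.6 V, one step is 50.35 µV.
Input sits at 18963.735 steps above V_low.
So the output code is 18963.

code 18963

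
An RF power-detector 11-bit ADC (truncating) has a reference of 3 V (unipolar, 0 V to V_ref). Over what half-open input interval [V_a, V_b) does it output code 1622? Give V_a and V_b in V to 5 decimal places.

LSB = 3/2^11 = 1.465 mV.
V_a = V_low + 1622·LSB = 2.37598 V; V_b = V_low + 1623·LSB = 2.37744 V.

[2.37598 V, 2.37744 V)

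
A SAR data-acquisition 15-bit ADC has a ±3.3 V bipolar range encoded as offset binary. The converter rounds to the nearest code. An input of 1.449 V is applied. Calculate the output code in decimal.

With 32768 levels over 6.6 V, one step is 201.42 µV.
(V_in − V_low)/LSB = (1.449 − (−3.3)) / 0.000201416 = 23578.065.
round(23578.065) = 23578.

code 23578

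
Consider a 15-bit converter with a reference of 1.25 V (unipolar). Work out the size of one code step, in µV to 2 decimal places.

Full-scale span = 1.25 V.
LSB = 1.25 / 2^15 = 1.25 / 32768 = 3.8147e-05 V = 38.15 µV.

38.15 µV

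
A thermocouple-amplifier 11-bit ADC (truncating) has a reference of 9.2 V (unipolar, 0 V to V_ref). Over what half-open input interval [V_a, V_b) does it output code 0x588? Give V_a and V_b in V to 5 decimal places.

[6.36094 V, 6.36543 V)

LSB = 9.2/2^11 = 4.492 mV.
Code 0x588 = 1416 decimal.
V_a = V_low + 1416·LSB = 6.36094 V; V_b = V_low + 1417·LSB = 6.36543 V.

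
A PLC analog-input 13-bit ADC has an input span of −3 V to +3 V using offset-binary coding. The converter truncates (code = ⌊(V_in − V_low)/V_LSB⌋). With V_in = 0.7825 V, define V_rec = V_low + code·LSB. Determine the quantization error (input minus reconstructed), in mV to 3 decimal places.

0.273 mV

Step size: 6 V ÷ 2^13 = 0.732 mV.
(0.7825 − (−3))/0.000732422 = 5164.3733; ⌊·⌋ gives code 5164.
V_rec = (−3) + 5164·0.000732422 = 0.78222656 V.
Difference: 0.000273438 V → 0.273 mV.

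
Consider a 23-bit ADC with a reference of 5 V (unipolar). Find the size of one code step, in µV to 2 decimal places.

Full-scale span = 5 V.
LSB = 5 / 2^23 = 5 / 8388608 = 5.96046e-07 V = 0.60 µV.

0.60 µV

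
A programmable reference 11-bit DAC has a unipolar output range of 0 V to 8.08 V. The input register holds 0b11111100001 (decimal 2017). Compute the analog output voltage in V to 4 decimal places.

LSB = 8.08 V / 2^11 = 3.945 mV.
Code 0b11111100001 = 2017 decimal.
V_out = 0 + 2017 × 0.00394531 V = 7.9577 V.

7.9577 V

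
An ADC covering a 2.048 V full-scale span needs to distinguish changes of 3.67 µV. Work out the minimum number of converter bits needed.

20 bits

Number of steps required ≥ 2.048 V / 3.67 µV = 558038.15.
Need 2^N ≥ 558038.15; 2^19 = 524288, 2^20 = 1048576.
Minimum N = 20.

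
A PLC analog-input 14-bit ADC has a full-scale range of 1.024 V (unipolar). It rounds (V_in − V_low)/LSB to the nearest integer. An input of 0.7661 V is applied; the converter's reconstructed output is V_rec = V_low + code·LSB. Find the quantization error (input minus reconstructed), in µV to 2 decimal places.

-25.00 µV

Step size: 1.024 V ÷ 2^14 = 62.50 µV.
(V_in − V_low)/LSB = (0.7661 − 0)/6.25e-05 = 12257.6000 → code 12258 (round).
V_rec = 0 + 12258·6.25e-05 = 0.766125 V.
Error = 0.7661 − 0.766125 = -2.5e-05 V = -25.00 µV.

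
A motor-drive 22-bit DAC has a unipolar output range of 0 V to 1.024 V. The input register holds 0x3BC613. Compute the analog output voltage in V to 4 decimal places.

0.9564 V

LSB = 1.024 V / 2^22 = 0.24 µV.
Code 0x3BC613 = 3917331 decimal.
V_out = 0 + 3917331 × 2.44141e-07 V = 0.95638 V.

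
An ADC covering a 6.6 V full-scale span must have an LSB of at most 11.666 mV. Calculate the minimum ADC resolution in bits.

10 bits

Number of steps required ≥ 6.6 V / 11.666 mV = 565.75.
Need 2^N ≥ 565.75; 2^9 = 512, 2^10 = 1024.
Minimum N = 10.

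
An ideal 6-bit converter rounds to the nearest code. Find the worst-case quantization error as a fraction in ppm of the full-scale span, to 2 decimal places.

Rounding → worst-case error = ½ LSB = V_FS/2^7, so 1e+06/128 = 7812.5 ppm of full scale.

7812.50 ppm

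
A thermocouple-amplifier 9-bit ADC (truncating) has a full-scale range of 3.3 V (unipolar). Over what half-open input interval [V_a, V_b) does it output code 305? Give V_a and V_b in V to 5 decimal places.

LSB = 3.3/2^9 = 6.445 mV.
V_a = V_low + 305·LSB = 1.96582 V; V_b = V_low + 306·LSB = 1.97227 V.

[1.96582 V, 1.97227 V)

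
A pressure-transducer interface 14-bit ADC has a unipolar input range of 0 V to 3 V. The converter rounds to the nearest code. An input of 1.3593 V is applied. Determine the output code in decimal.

LSB = 3 V / 16384 = 183.11 µV.
(V_in − V_low)/LSB = (1.3593 − 0) / 0.000183105 = 7423.590.
So the output code is 7424.

code 7424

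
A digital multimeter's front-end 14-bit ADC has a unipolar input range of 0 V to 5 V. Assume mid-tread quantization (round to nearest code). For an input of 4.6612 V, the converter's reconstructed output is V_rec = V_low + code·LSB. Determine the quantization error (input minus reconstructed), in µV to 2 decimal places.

LSB = 5/2^14 = 305.18 µV.
(V_in − V_low)/LSB = (4.6612 − 0)/0.000305176 = 15273.8202 → code 15274 (round).
Code 15274 maps back to 0 + 15274×0.000305176 V = 4.6612549 V.
Error = 4.6612 − 4.6612549 = -5.48828e-05 V = -54.88 µV.

-54.88 µV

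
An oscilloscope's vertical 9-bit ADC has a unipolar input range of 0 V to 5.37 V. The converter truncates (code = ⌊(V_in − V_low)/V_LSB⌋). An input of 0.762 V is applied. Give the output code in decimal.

code 72

LSB = 5.37 V / 512 = 10.488 mV.
(V_in − V_low)/LSB = (0.762 − 0) / 0.0104883 = 72.653.
⌊·⌋(72.653) = 72.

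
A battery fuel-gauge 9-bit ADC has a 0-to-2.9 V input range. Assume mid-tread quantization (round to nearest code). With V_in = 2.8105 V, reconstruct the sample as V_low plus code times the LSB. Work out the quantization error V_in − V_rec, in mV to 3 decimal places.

One LSB is 2.9 V / 512 = 5.664 mV.
(2.8105 − 0)/0.00566406 = 496.1986; round gives code 496.
Reconstructed: 2.809375 V.
Difference: 0.001125 V → 1.125 mV.

1.125 mV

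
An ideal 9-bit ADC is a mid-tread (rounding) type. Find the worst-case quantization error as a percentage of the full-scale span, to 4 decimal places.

0.0977 %

Rounding → worst-case error = ½ LSB = V_FS/2^10, so 100/1024 = 0.0976562 % of full scale.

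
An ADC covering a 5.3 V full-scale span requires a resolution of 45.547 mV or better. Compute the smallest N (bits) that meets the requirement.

Number of steps required ≥ 5.3 V / 45.547 mV = 116.36.
Need 2^N ≥ 116.36; 2^6 = 64, 2^7 = 128.
Minimum N = 7.

7 bits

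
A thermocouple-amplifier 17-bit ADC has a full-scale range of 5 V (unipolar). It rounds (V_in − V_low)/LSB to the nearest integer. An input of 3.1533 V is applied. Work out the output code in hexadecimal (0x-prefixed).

LSB = 5 V / 131072 = 38.15 µV.
(3.1533 − 0) / 3.8147e-05 = 82661.868 LSBs.
Round → code 82662.
In hexadecimal (0x-prefixed): 0x142E6.

code 0x142E6 (decimal 82662)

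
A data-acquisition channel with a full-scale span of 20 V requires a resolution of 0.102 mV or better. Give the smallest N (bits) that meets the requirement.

18 bits

Number of steps required ≥ 20 V / 0.102 mV = 196078.43.
Need 2^N ≥ 196078.43; 2^17 = 131072, 2^18 = 262144.
Minimum N = 18.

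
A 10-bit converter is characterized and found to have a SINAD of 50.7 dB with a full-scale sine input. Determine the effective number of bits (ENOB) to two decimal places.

ENOB = (SINAD − 1.76) / 6.02 = (50.7 − 1.76)/6.02 = 8.130.

8.13 bits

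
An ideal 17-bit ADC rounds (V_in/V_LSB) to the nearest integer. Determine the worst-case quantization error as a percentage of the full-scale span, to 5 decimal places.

Rounding → worst-case error = ½ LSB = V_FS/2^18, so 100/262144 = 0.00038147 % of full scale.

0.00038 %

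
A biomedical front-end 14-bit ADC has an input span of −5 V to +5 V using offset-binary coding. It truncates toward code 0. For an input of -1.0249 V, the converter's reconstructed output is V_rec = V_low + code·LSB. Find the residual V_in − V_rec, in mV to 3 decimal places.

One LSB is 10 V / 16384 = 0.610 mV.
(V_in − V_low)/LSB = (-1.0249 − (−5))/0.000610352 = 6512.8038 → code 6512 (floor).
V_rec = (−5) + 6512·0.000610352 = -1.0253906 V.
V_in − V_rec = 0.000490625 V = 0.491 mV.

0.491 mV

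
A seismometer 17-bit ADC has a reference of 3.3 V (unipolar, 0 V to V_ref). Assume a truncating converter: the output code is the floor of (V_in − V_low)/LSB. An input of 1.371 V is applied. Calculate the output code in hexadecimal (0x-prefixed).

code 0xD4B6 (decimal 54454)

Full-scale span = 3.3 V; LSB = 3.3/2^17 = 25.18 µV.
Input sits at 54454.458 steps above V_low.
Floor → code 54454.
In hexadecimal (0x-prefixed): 0xD4B6.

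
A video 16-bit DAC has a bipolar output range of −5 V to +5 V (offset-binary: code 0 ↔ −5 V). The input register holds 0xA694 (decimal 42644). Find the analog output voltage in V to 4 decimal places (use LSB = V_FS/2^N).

LSB = 10 V / 2^16 = 152.59 µV.
Code 0xA694 = 42644 decimal.
V_out = (−5) + 42644 × 0.000152588 V = 1.50696 V.

1.5070 V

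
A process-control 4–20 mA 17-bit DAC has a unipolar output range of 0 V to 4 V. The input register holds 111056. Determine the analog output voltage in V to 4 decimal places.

LSB = 4 V / 2^17 = 30.52 µV.
V_out = 0 + 111056 × 3.05176e-05 V = 3.38916 V.

3.3892 V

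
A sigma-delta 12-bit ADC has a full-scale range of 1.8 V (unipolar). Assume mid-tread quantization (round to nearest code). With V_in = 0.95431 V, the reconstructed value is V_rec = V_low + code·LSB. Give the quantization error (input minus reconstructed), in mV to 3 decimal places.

-0.182 mV

LSB = 1.8/2^12 = 439.45 µV.
(V_in − V_low)/LSB = (0.95431 − 0)/0.000439453 = 2171.5854 → code 2172 (round).
Code 2172 maps back to 0 + 2172×0.000439453 V = 0.95449219 V.
Error = 0.95431 − 0.95449219 = -0.000182188 V = -0.182 mV.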